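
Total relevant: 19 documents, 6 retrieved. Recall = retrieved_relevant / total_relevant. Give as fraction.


Recall = retrieved_relevant / total_relevant
= 6 / 19
= 6 / (6 + 13)
= 6/19

6/19


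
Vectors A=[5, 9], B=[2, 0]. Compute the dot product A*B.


Dot product = sum of element-wise products
A[0]*B[0] = 5*2 = 10
A[1]*B[1] = 9*0 = 0
Sum = 10 + 0 = 10

10


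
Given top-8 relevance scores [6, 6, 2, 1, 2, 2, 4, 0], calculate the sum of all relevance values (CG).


Cumulative Gain = sum of relevance scores
Position 1: rel=6, running sum=6
Position 2: rel=6, running sum=12
Position 3: rel=2, running sum=14
Position 4: rel=1, running sum=15
Position 5: rel=2, running sum=17
Position 6: rel=2, running sum=19
Position 7: rel=4, running sum=23
Position 8: rel=0, running sum=23
CG = 23

23


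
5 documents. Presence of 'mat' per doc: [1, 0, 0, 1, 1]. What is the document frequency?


Checking each document for 'mat':
Doc 1: present
Doc 2: absent
Doc 3: absent
Doc 4: present
Doc 5: present
df = sum of presences = 1 + 0 + 0 + 1 + 1 = 3

3


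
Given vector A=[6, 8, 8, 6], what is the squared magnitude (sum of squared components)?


|A|^2 = sum of squared components
A[0]^2 = 6^2 = 36
A[1]^2 = 8^2 = 64
A[2]^2 = 8^2 = 64
A[3]^2 = 6^2 = 36
Sum = 36 + 64 + 64 + 36 = 200

200


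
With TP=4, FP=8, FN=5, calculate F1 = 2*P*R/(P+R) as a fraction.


F1 = 2 * P * R / (P + R)
P = TP/(TP+FP) = 4/12 = 1/3
R = TP/(TP+FN) = 4/9 = 4/9
2 * P * R = 2 * 1/3 * 4/9 = 8/27
P + R = 1/3 + 4/9 = 7/9
F1 = 8/27 / 7/9 = 8/21

8/21


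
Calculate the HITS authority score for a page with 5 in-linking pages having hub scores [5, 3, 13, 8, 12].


Authority = sum of hub scores of in-linkers
In-link 1: hub score = 5
In-link 2: hub score = 3
In-link 3: hub score = 13
In-link 4: hub score = 8
In-link 5: hub score = 12
Authority = 5 + 3 + 13 + 8 + 12 = 41

41


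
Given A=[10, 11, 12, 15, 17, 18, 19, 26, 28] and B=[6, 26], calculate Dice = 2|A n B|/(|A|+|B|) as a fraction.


A intersect B = [26]
|A intersect B| = 1
|A| = 9, |B| = 2
Dice = 2*1 / (9+2)
= 2 / 11 = 2/11

2/11


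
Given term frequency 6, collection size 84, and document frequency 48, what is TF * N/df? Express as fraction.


TF * (N/df)
= 6 * (84/48)
= 6 * 7/4
= 21/2

21/2


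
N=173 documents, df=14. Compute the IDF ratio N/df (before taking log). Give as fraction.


IDF ratio = N / df
= 173 / 14
= 173/14

173/14


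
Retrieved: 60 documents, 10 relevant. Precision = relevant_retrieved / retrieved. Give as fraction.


Precision = relevant_retrieved / total_retrieved
= 10 / 60
= 10 / (10 + 50)
= 1/6

1/6


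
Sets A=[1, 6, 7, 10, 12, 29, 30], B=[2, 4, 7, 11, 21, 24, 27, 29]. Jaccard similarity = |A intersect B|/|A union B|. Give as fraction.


A intersect B = [7, 29]
|A intersect B| = 2
A union B = [1, 2, 4, 6, 7, 10, 11, 12, 21, 24, 27, 29, 30]
|A union B| = 13
Jaccard = 2/13 = 2/13

2/13


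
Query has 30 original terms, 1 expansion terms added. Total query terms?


Original terms: 30
Expansion terms: 1
Total = 30 + 1 = 31

31


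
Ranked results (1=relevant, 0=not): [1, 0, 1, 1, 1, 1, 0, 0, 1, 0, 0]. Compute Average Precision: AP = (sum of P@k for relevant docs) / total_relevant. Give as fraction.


Computing P@k for each relevant position:
Position 1: relevant, P@1 = 1/1 = 1
Position 2: not relevant
Position 3: relevant, P@3 = 2/3 = 2/3
Position 4: relevant, P@4 = 3/4 = 3/4
Position 5: relevant, P@5 = 4/5 = 4/5
Position 6: relevant, P@6 = 5/6 = 5/6
Position 7: not relevant
Position 8: not relevant
Position 9: relevant, P@9 = 6/9 = 2/3
Position 10: not relevant
Position 11: not relevant
Sum of P@k = 1 + 2/3 + 3/4 + 4/5 + 5/6 + 2/3 = 283/60
AP = 283/60 / 6 = 283/360

283/360


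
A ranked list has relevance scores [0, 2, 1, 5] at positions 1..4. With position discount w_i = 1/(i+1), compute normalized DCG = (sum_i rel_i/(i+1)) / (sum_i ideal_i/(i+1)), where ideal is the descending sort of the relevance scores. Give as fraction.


Position discount weights w_i = 1/(i+1) for i=1..4:
Weights = [1/2, 1/3, 1/4, 1/5]
Actual relevance: [0, 2, 1, 5]
DCG = 0/2 + 2/3 + 1/4 + 5/5 = 23/12
Ideal relevance (sorted desc): [5, 2, 1, 0]
Ideal DCG = 5/2 + 2/3 + 1/4 + 0/5 = 41/12
nDCG = DCG / ideal_DCG = 23/12 / 41/12 = 23/41

23/41


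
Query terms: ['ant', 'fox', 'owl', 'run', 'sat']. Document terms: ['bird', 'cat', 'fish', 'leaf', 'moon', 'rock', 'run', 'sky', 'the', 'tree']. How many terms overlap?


Query terms: ['ant', 'fox', 'owl', 'run', 'sat']
Document terms: ['bird', 'cat', 'fish', 'leaf', 'moon', 'rock', 'run', 'sky', 'the', 'tree']
Common terms: ['run']
Overlap count = 1

1


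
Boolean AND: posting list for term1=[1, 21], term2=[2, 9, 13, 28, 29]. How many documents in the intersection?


Boolean AND: find intersection of posting lists
term1 docs: [1, 21]
term2 docs: [2, 9, 13, 28, 29]
Intersection: []
|intersection| = 0

0


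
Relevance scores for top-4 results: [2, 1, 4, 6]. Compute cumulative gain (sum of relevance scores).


Cumulative Gain = sum of relevance scores
Position 1: rel=2, running sum=2
Position 2: rel=1, running sum=3
Position 3: rel=4, running sum=7
Position 4: rel=6, running sum=13
CG = 13

13


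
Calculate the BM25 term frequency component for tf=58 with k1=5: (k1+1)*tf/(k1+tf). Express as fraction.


BM25 TF component = (k1+1)*tf / (k1+tf)
k1 = 5, tf = 58
Numerator = (5+1)*58 = 348
Denominator = 5 + 58 = 63
= 348/63 = 116/21

116/21


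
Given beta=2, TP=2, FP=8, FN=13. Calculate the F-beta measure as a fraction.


P = TP/(TP+FP) = 2/10 = 1/5
R = TP/(TP+FN) = 2/15 = 2/15
beta^2 = 2^2 = 4
(1 + beta^2) = 5
Numerator = (1+beta^2)*P*R = 2/15
Denominator = beta^2*P + R = 4/5 + 2/15 = 14/15
F_beta = 1/7

1/7


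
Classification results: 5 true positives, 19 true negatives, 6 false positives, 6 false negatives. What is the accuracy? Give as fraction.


Accuracy = (TP + TN) / (TP + TN + FP + FN)
TP + TN = 5 + 19 = 24
Total = 5 + 19 + 6 + 6 = 36
Accuracy = 24 / 36 = 2/3

2/3


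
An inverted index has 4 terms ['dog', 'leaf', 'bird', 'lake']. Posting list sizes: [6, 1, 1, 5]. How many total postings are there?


Summing posting list sizes:
'dog': 6 postings
'leaf': 1 postings
'bird': 1 postings
'lake': 5 postings
Total = 6 + 1 + 1 + 5 = 13

13


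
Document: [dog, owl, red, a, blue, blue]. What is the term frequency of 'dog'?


Document has 6 words
Scanning for 'dog':
Found at positions: [0]
Count = 1

1


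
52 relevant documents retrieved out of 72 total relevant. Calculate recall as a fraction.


Recall = retrieved_relevant / total_relevant
= 52 / 72
= 52 / (52 + 20)
= 13/18

13/18


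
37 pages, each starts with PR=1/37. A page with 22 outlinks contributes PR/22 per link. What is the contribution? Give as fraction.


Initial PR = 1/37 = 1/37
Outlinks = 22
Contribution per link = PR / outlinks
= 1/37 / 22
= 1/814

1/814


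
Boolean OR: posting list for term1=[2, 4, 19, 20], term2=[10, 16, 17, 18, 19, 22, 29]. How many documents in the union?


Boolean OR: find union of posting lists
term1 docs: [2, 4, 19, 20]
term2 docs: [10, 16, 17, 18, 19, 22, 29]
Union: [2, 4, 10, 16, 17, 18, 19, 20, 22, 29]
|union| = 10

10


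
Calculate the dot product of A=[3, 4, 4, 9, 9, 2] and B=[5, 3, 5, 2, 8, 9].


Dot product = sum of element-wise products
A[0]*B[0] = 3*5 = 15
A[1]*B[1] = 4*3 = 12
A[2]*B[2] = 4*5 = 20
A[3]*B[3] = 9*2 = 18
A[4]*B[4] = 9*8 = 72
A[5]*B[5] = 2*9 = 18
Sum = 15 + 12 + 20 + 18 + 72 + 18 = 155

155


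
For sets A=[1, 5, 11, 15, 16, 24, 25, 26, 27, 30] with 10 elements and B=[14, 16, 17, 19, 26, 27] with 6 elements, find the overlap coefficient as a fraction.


A intersect B = [16, 26, 27]
|A intersect B| = 3
min(|A|, |B|) = min(10, 6) = 6
Overlap = 3 / 6 = 1/2

1/2


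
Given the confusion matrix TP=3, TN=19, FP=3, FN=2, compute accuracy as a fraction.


Accuracy = (TP + TN) / (TP + TN + FP + FN)
TP + TN = 3 + 19 = 22
Total = 3 + 19 + 3 + 2 = 27
Accuracy = 22 / 27 = 22/27

22/27


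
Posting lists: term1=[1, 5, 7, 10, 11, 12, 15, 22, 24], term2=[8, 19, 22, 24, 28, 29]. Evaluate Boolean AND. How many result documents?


Boolean AND: find intersection of posting lists
term1 docs: [1, 5, 7, 10, 11, 12, 15, 22, 24]
term2 docs: [8, 19, 22, 24, 28, 29]
Intersection: [22, 24]
|intersection| = 2

2


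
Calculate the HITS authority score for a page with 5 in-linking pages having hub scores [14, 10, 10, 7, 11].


Authority = sum of hub scores of in-linkers
In-link 1: hub score = 14
In-link 2: hub score = 10
In-link 3: hub score = 10
In-link 4: hub score = 7
In-link 5: hub score = 11
Authority = 14 + 10 + 10 + 7 + 11 = 52

52


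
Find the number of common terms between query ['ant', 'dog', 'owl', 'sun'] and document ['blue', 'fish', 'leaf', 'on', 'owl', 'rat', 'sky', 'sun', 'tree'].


Query terms: ['ant', 'dog', 'owl', 'sun']
Document terms: ['blue', 'fish', 'leaf', 'on', 'owl', 'rat', 'sky', 'sun', 'tree']
Common terms: ['owl', 'sun']
Overlap count = 2

2


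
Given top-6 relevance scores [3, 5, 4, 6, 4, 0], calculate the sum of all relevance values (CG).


Cumulative Gain = sum of relevance scores
Position 1: rel=3, running sum=3
Position 2: rel=5, running sum=8
Position 3: rel=4, running sum=12
Position 4: rel=6, running sum=18
Position 5: rel=4, running sum=22
Position 6: rel=0, running sum=22
CG = 22

22


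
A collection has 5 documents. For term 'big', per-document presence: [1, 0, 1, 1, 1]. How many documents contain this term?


Checking each document for 'big':
Doc 1: present
Doc 2: absent
Doc 3: present
Doc 4: present
Doc 5: present
df = sum of presences = 1 + 0 + 1 + 1 + 1 = 4

4


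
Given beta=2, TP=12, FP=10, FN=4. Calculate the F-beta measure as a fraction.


P = TP/(TP+FP) = 12/22 = 6/11
R = TP/(TP+FN) = 12/16 = 3/4
beta^2 = 2^2 = 4
(1 + beta^2) = 5
Numerator = (1+beta^2)*P*R = 45/22
Denominator = beta^2*P + R = 24/11 + 3/4 = 129/44
F_beta = 30/43

30/43


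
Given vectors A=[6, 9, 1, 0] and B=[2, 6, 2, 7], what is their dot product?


Dot product = sum of element-wise products
A[0]*B[0] = 6*2 = 12
A[1]*B[1] = 9*6 = 54
A[2]*B[2] = 1*2 = 2
A[3]*B[3] = 0*7 = 0
Sum = 12 + 54 + 2 + 0 = 68

68


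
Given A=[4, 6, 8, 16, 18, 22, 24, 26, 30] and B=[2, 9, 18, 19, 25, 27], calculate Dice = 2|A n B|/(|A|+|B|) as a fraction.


A intersect B = [18]
|A intersect B| = 1
|A| = 9, |B| = 6
Dice = 2*1 / (9+6)
= 2 / 15 = 2/15

2/15


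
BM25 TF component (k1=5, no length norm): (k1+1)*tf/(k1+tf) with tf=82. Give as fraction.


BM25 TF component = (k1+1)*tf / (k1+tf)
k1 = 5, tf = 82
Numerator = (5+1)*82 = 492
Denominator = 5 + 82 = 87
= 492/87 = 164/29

164/29


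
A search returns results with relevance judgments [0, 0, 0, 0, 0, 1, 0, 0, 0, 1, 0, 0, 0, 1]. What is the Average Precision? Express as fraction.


Computing P@k for each relevant position:
Position 1: not relevant
Position 2: not relevant
Position 3: not relevant
Position 4: not relevant
Position 5: not relevant
Position 6: relevant, P@6 = 1/6 = 1/6
Position 7: not relevant
Position 8: not relevant
Position 9: not relevant
Position 10: relevant, P@10 = 2/10 = 1/5
Position 11: not relevant
Position 12: not relevant
Position 13: not relevant
Position 14: relevant, P@14 = 3/14 = 3/14
Sum of P@k = 1/6 + 1/5 + 3/14 = 61/105
AP = 61/105 / 3 = 61/315

61/315


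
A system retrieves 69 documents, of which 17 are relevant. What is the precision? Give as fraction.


Precision = relevant_retrieved / total_retrieved
= 17 / 69
= 17 / (17 + 52)
= 17/69

17/69


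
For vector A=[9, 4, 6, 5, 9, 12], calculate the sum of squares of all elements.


|A|^2 = sum of squared components
A[0]^2 = 9^2 = 81
A[1]^2 = 4^2 = 16
A[2]^2 = 6^2 = 36
A[3]^2 = 5^2 = 25
A[4]^2 = 9^2 = 81
A[5]^2 = 12^2 = 144
Sum = 81 + 16 + 36 + 25 + 81 + 144 = 383

383


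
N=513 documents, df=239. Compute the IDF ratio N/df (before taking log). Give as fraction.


IDF ratio = N / df
= 513 / 239
= 513/239

513/239


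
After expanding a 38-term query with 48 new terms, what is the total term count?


Original terms: 38
Expansion terms: 48
Total = 38 + 48 = 86

86


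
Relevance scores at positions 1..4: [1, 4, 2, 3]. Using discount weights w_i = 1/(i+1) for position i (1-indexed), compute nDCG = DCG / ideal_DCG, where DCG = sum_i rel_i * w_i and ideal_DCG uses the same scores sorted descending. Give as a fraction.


Position discount weights w_i = 1/(i+1) for i=1..4:
Weights = [1/2, 1/3, 1/4, 1/5]
Actual relevance: [1, 4, 2, 3]
DCG = 1/2 + 4/3 + 2/4 + 3/5 = 44/15
Ideal relevance (sorted desc): [4, 3, 2, 1]
Ideal DCG = 4/2 + 3/3 + 2/4 + 1/5 = 37/10
nDCG = DCG / ideal_DCG = 44/15 / 37/10 = 88/111

88/111


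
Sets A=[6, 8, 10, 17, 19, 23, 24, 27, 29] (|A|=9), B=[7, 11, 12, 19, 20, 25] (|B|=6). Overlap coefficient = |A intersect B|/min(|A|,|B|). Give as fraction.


A intersect B = [19]
|A intersect B| = 1
min(|A|, |B|) = min(9, 6) = 6
Overlap = 1 / 6 = 1/6

1/6


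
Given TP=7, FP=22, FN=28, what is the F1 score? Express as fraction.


F1 = 2 * P * R / (P + R)
P = TP/(TP+FP) = 7/29 = 7/29
R = TP/(TP+FN) = 7/35 = 1/5
2 * P * R = 2 * 7/29 * 1/5 = 14/145
P + R = 7/29 + 1/5 = 64/145
F1 = 14/145 / 64/145 = 7/32

7/32


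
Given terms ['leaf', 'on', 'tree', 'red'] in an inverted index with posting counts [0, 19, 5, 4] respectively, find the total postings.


Summing posting list sizes:
'leaf': 0 postings
'on': 19 postings
'tree': 5 postings
'red': 4 postings
Total = 0 + 19 + 5 + 4 = 28

28


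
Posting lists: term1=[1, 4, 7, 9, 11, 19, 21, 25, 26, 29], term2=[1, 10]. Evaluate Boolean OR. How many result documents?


Boolean OR: find union of posting lists
term1 docs: [1, 4, 7, 9, 11, 19, 21, 25, 26, 29]
term2 docs: [1, 10]
Union: [1, 4, 7, 9, 10, 11, 19, 21, 25, 26, 29]
|union| = 11

11


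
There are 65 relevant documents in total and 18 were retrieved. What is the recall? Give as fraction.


Recall = retrieved_relevant / total_relevant
= 18 / 65
= 18 / (18 + 47)
= 18/65

18/65


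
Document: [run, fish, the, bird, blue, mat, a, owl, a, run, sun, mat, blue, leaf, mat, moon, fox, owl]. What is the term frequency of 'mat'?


Document has 18 words
Scanning for 'mat':
Found at positions: [5, 11, 14]
Count = 3

3


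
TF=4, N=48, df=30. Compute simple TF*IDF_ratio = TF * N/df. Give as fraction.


TF * (N/df)
= 4 * (48/30)
= 4 * 8/5
= 32/5

32/5


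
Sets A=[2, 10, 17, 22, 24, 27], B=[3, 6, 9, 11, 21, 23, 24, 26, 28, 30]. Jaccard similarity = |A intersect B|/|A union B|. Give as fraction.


A intersect B = [24]
|A intersect B| = 1
A union B = [2, 3, 6, 9, 10, 11, 17, 21, 22, 23, 24, 26, 27, 28, 30]
|A union B| = 15
Jaccard = 1/15 = 1/15

1/15


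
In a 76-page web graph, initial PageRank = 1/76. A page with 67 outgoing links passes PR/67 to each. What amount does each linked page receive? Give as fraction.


Initial PR = 1/76 = 1/76
Outlinks = 67
Contribution per link = PR / outlinks
= 1/76 / 67
= 1/5092

1/5092


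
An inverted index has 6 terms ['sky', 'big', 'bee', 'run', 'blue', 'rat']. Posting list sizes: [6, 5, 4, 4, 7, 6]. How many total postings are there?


Summing posting list sizes:
'sky': 6 postings
'big': 5 postings
'bee': 4 postings
'run': 4 postings
'blue': 7 postings
'rat': 6 postings
Total = 6 + 5 + 4 + 4 + 7 + 6 = 32

32


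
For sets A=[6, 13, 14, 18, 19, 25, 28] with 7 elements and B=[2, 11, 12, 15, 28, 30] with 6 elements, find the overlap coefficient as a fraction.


A intersect B = [28]
|A intersect B| = 1
min(|A|, |B|) = min(7, 6) = 6
Overlap = 1 / 6 = 1/6

1/6


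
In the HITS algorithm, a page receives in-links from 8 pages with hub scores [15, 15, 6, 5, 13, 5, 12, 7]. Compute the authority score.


Authority = sum of hub scores of in-linkers
In-link 1: hub score = 15
In-link 2: hub score = 15
In-link 3: hub score = 6
In-link 4: hub score = 5
In-link 5: hub score = 13
In-link 6: hub score = 5
In-link 7: hub score = 12
In-link 8: hub score = 7
Authority = 15 + 15 + 6 + 5 + 13 + 5 + 12 + 7 = 78

78


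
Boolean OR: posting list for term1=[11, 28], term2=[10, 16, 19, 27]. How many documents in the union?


Boolean OR: find union of posting lists
term1 docs: [11, 28]
term2 docs: [10, 16, 19, 27]
Union: [10, 11, 16, 19, 27, 28]
|union| = 6

6


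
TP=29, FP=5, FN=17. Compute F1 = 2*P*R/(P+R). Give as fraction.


F1 = 2 * P * R / (P + R)
P = TP/(TP+FP) = 29/34 = 29/34
R = TP/(TP+FN) = 29/46 = 29/46
2 * P * R = 2 * 29/34 * 29/46 = 841/782
P + R = 29/34 + 29/46 = 580/391
F1 = 841/782 / 580/391 = 29/40

29/40


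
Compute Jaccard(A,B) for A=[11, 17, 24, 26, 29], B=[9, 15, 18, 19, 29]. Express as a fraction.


A intersect B = [29]
|A intersect B| = 1
A union B = [9, 11, 15, 17, 18, 19, 24, 26, 29]
|A union B| = 9
Jaccard = 1/9 = 1/9

1/9


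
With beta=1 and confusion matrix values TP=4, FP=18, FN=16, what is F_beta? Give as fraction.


P = TP/(TP+FP) = 4/22 = 2/11
R = TP/(TP+FN) = 4/20 = 1/5
beta^2 = 1^2 = 1
(1 + beta^2) = 2
Numerator = (1+beta^2)*P*R = 4/55
Denominator = beta^2*P + R = 2/11 + 1/5 = 21/55
F_beta = 4/21

4/21


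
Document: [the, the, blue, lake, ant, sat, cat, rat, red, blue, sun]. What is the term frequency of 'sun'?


Document has 11 words
Scanning for 'sun':
Found at positions: [10]
Count = 1

1


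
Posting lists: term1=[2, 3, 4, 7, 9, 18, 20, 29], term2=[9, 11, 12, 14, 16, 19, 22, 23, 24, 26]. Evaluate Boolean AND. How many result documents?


Boolean AND: find intersection of posting lists
term1 docs: [2, 3, 4, 7, 9, 18, 20, 29]
term2 docs: [9, 11, 12, 14, 16, 19, 22, 23, 24, 26]
Intersection: [9]
|intersection| = 1

1


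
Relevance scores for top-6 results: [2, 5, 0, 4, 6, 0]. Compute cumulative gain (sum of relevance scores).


Cumulative Gain = sum of relevance scores
Position 1: rel=2, running sum=2
Position 2: rel=5, running sum=7
Position 3: rel=0, running sum=7
Position 4: rel=4, running sum=11
Position 5: rel=6, running sum=17
Position 6: rel=0, running sum=17
CG = 17

17


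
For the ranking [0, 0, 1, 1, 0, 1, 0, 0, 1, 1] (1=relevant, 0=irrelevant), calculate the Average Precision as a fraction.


Computing P@k for each relevant position:
Position 1: not relevant
Position 2: not relevant
Position 3: relevant, P@3 = 1/3 = 1/3
Position 4: relevant, P@4 = 2/4 = 1/2
Position 5: not relevant
Position 6: relevant, P@6 = 3/6 = 1/2
Position 7: not relevant
Position 8: not relevant
Position 9: relevant, P@9 = 4/9 = 4/9
Position 10: relevant, P@10 = 5/10 = 1/2
Sum of P@k = 1/3 + 1/2 + 1/2 + 4/9 + 1/2 = 41/18
AP = 41/18 / 5 = 41/90

41/90


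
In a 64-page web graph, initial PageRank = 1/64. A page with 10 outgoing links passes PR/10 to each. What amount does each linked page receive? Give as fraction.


Initial PR = 1/64 = 1/64
Outlinks = 10
Contribution per link = PR / outlinks
= 1/64 / 10
= 1/640

1/640


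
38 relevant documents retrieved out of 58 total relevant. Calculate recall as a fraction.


Recall = retrieved_relevant / total_relevant
= 38 / 58
= 38 / (38 + 20)
= 19/29

19/29


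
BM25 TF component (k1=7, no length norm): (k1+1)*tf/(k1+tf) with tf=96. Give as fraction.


BM25 TF component = (k1+1)*tf / (k1+tf)
k1 = 7, tf = 96
Numerator = (7+1)*96 = 768
Denominator = 7 + 96 = 103
= 768/103 = 768/103

768/103


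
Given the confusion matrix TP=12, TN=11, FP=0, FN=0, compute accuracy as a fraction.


Accuracy = (TP + TN) / (TP + TN + FP + FN)
TP + TN = 12 + 11 = 23
Total = 12 + 11 + 0 + 0 = 23
Accuracy = 23 / 23 = 1

1


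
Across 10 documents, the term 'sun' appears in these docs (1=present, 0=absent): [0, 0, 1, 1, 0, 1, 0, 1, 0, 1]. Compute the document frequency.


Checking each document for 'sun':
Doc 1: absent
Doc 2: absent
Doc 3: present
Doc 4: present
Doc 5: absent
Doc 6: present
Doc 7: absent
Doc 8: present
Doc 9: absent
Doc 10: present
df = sum of presences = 0 + 0 + 1 + 1 + 0 + 1 + 0 + 1 + 0 + 1 = 5

5


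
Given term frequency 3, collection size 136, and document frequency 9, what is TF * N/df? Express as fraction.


TF * (N/df)
= 3 * (136/9)
= 3 * 136/9
= 136/3

136/3


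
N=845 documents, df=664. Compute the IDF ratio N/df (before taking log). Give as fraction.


IDF ratio = N / df
= 845 / 664
= 845/664

845/664


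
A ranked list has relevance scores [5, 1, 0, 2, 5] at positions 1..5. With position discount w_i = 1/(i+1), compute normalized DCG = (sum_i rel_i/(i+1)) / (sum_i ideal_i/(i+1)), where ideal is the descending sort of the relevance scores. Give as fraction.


Position discount weights w_i = 1/(i+1) for i=1..5:
Weights = [1/2, 1/3, 1/4, 1/5, 1/6]
Actual relevance: [5, 1, 0, 2, 5]
DCG = 5/2 + 1/3 + 0/4 + 2/5 + 5/6 = 61/15
Ideal relevance (sorted desc): [5, 5, 2, 1, 0]
Ideal DCG = 5/2 + 5/3 + 2/4 + 1/5 + 0/6 = 73/15
nDCG = DCG / ideal_DCG = 61/15 / 73/15 = 61/73

61/73


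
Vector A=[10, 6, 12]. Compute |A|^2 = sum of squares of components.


|A|^2 = sum of squared components
A[0]^2 = 10^2 = 100
A[1]^2 = 6^2 = 36
A[2]^2 = 12^2 = 144
Sum = 100 + 36 + 144 = 280

280


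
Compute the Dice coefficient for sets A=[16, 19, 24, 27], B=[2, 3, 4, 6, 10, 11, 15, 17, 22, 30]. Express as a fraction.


A intersect B = []
|A intersect B| = 0
|A| = 4, |B| = 10
Dice = 2*0 / (4+10)
= 0 / 14 = 0

0


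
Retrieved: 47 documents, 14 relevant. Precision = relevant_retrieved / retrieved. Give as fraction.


Precision = relevant_retrieved / total_retrieved
= 14 / 47
= 14 / (14 + 33)
= 14/47

14/47


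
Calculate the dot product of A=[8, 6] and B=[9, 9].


Dot product = sum of element-wise products
A[0]*B[0] = 8*9 = 72
A[1]*B[1] = 6*9 = 54
Sum = 72 + 54 = 126

126


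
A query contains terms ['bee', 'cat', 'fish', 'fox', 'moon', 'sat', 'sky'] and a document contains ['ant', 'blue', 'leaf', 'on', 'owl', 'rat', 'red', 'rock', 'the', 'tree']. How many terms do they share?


Query terms: ['bee', 'cat', 'fish', 'fox', 'moon', 'sat', 'sky']
Document terms: ['ant', 'blue', 'leaf', 'on', 'owl', 'rat', 'red', 'rock', 'the', 'tree']
Common terms: []
Overlap count = 0

0


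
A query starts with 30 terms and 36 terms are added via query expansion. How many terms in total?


Original terms: 30
Expansion terms: 36
Total = 30 + 36 = 66

66


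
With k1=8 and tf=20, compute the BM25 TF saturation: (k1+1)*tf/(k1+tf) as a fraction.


BM25 TF component = (k1+1)*tf / (k1+tf)
k1 = 8, tf = 20
Numerator = (8+1)*20 = 180
Denominator = 8 + 20 = 28
= 180/28 = 45/7

45/7


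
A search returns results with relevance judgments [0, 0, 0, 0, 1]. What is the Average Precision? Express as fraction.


Computing P@k for each relevant position:
Position 1: not relevant
Position 2: not relevant
Position 3: not relevant
Position 4: not relevant
Position 5: relevant, P@5 = 1/5 = 1/5
Sum of P@k = 1/5 = 1/5
AP = 1/5 / 1 = 1/5

1/5


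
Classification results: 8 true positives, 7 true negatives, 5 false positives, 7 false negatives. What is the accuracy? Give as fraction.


Accuracy = (TP + TN) / (TP + TN + FP + FN)
TP + TN = 8 + 7 = 15
Total = 8 + 7 + 5 + 7 = 27
Accuracy = 15 / 27 = 5/9

5/9


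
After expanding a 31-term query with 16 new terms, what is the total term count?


Original terms: 31
Expansion terms: 16
Total = 31 + 16 = 47

47


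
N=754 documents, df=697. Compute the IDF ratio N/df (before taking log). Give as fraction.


IDF ratio = N / df
= 754 / 697
= 754/697

754/697


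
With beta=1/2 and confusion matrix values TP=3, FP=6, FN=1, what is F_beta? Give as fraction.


P = TP/(TP+FP) = 3/9 = 1/3
R = TP/(TP+FN) = 3/4 = 3/4
beta^2 = 1/2^2 = 1/4
(1 + beta^2) = 5/4
Numerator = (1+beta^2)*P*R = 5/16
Denominator = beta^2*P + R = 1/12 + 3/4 = 5/6
F_beta = 3/8

3/8


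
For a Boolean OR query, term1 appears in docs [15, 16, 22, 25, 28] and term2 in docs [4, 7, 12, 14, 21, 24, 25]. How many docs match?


Boolean OR: find union of posting lists
term1 docs: [15, 16, 22, 25, 28]
term2 docs: [4, 7, 12, 14, 21, 24, 25]
Union: [4, 7, 12, 14, 15, 16, 21, 22, 24, 25, 28]
|union| = 11

11


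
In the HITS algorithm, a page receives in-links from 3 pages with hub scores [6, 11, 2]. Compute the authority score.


Authority = sum of hub scores of in-linkers
In-link 1: hub score = 6
In-link 2: hub score = 11
In-link 3: hub score = 2
Authority = 6 + 11 + 2 = 19

19


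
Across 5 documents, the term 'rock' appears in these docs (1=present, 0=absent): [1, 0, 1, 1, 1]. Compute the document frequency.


Checking each document for 'rock':
Doc 1: present
Doc 2: absent
Doc 3: present
Doc 4: present
Doc 5: present
df = sum of presences = 1 + 0 + 1 + 1 + 1 = 4

4


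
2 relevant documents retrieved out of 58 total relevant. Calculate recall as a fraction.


Recall = retrieved_relevant / total_relevant
= 2 / 58
= 2 / (2 + 56)
= 1/29

1/29


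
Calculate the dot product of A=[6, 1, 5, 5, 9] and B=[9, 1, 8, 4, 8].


Dot product = sum of element-wise products
A[0]*B[0] = 6*9 = 54
A[1]*B[1] = 1*1 = 1
A[2]*B[2] = 5*8 = 40
A[3]*B[3] = 5*4 = 20
A[4]*B[4] = 9*8 = 72
Sum = 54 + 1 + 40 + 20 + 72 = 187

187


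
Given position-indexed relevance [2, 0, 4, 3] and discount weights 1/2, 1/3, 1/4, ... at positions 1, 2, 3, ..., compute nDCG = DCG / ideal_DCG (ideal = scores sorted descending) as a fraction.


Position discount weights w_i = 1/(i+1) for i=1..4:
Weights = [1/2, 1/3, 1/4, 1/5]
Actual relevance: [2, 0, 4, 3]
DCG = 2/2 + 0/3 + 4/4 + 3/5 = 13/5
Ideal relevance (sorted desc): [4, 3, 2, 0]
Ideal DCG = 4/2 + 3/3 + 2/4 + 0/5 = 7/2
nDCG = DCG / ideal_DCG = 13/5 / 7/2 = 26/35

26/35


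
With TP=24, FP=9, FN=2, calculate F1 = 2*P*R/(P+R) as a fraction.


F1 = 2 * P * R / (P + R)
P = TP/(TP+FP) = 24/33 = 8/11
R = TP/(TP+FN) = 24/26 = 12/13
2 * P * R = 2 * 8/11 * 12/13 = 192/143
P + R = 8/11 + 12/13 = 236/143
F1 = 192/143 / 236/143 = 48/59

48/59


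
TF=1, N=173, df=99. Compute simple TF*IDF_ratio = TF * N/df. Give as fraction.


TF * (N/df)
= 1 * (173/99)
= 1 * 173/99
= 173/99

173/99


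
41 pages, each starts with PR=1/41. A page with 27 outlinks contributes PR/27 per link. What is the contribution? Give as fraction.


Initial PR = 1/41 = 1/41
Outlinks = 27
Contribution per link = PR / outlinks
= 1/41 / 27
= 1/1107

1/1107


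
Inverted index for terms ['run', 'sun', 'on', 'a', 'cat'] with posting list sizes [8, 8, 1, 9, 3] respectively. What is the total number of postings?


Summing posting list sizes:
'run': 8 postings
'sun': 8 postings
'on': 1 postings
'a': 9 postings
'cat': 3 postings
Total = 8 + 8 + 1 + 9 + 3 = 29

29


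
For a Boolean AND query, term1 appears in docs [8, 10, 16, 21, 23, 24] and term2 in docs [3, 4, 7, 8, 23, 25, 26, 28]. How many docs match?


Boolean AND: find intersection of posting lists
term1 docs: [8, 10, 16, 21, 23, 24]
term2 docs: [3, 4, 7, 8, 23, 25, 26, 28]
Intersection: [8, 23]
|intersection| = 2

2


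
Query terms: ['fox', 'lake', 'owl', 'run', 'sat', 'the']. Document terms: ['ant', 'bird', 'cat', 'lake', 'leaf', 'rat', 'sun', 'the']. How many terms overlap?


Query terms: ['fox', 'lake', 'owl', 'run', 'sat', 'the']
Document terms: ['ant', 'bird', 'cat', 'lake', 'leaf', 'rat', 'sun', 'the']
Common terms: ['lake', 'the']
Overlap count = 2

2


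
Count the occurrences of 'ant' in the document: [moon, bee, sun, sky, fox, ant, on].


Document has 7 words
Scanning for 'ant':
Found at positions: [5]
Count = 1

1


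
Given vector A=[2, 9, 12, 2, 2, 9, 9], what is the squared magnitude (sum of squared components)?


|A|^2 = sum of squared components
A[0]^2 = 2^2 = 4
A[1]^2 = 9^2 = 81
A[2]^2 = 12^2 = 144
A[3]^2 = 2^2 = 4
A[4]^2 = 2^2 = 4
A[5]^2 = 9^2 = 81
A[6]^2 = 9^2 = 81
Sum = 4 + 81 + 144 + 4 + 4 + 81 + 81 = 399

399


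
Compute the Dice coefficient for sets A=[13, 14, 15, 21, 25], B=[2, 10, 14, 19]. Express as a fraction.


A intersect B = [14]
|A intersect B| = 1
|A| = 5, |B| = 4
Dice = 2*1 / (5+4)
= 2 / 9 = 2/9

2/9


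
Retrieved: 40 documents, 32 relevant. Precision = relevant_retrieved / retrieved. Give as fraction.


Precision = relevant_retrieved / total_retrieved
= 32 / 40
= 32 / (32 + 8)
= 4/5

4/5


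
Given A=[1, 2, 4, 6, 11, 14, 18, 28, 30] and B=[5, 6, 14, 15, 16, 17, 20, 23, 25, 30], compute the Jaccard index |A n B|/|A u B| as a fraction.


A intersect B = [6, 14, 30]
|A intersect B| = 3
A union B = [1, 2, 4, 5, 6, 11, 14, 15, 16, 17, 18, 20, 23, 25, 28, 30]
|A union B| = 16
Jaccard = 3/16 = 3/16

3/16


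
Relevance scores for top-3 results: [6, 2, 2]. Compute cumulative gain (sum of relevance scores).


Cumulative Gain = sum of relevance scores
Position 1: rel=6, running sum=6
Position 2: rel=2, running sum=8
Position 3: rel=2, running sum=10
CG = 10

10


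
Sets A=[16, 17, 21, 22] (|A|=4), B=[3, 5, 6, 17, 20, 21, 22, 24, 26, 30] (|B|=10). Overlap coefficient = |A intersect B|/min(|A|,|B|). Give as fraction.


A intersect B = [17, 21, 22]
|A intersect B| = 3
min(|A|, |B|) = min(4, 10) = 4
Overlap = 3 / 4 = 3/4

3/4


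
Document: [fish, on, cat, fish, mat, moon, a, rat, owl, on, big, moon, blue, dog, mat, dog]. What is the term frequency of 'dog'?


Document has 16 words
Scanning for 'dog':
Found at positions: [13, 15]
Count = 2

2


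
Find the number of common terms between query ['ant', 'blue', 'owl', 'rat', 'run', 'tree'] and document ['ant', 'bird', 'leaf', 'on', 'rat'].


Query terms: ['ant', 'blue', 'owl', 'rat', 'run', 'tree']
Document terms: ['ant', 'bird', 'leaf', 'on', 'rat']
Common terms: ['ant', 'rat']
Overlap count = 2

2


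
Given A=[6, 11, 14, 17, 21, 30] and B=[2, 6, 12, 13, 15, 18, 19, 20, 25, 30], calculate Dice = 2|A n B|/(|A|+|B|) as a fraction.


A intersect B = [6, 30]
|A intersect B| = 2
|A| = 6, |B| = 10
Dice = 2*2 / (6+10)
= 4 / 16 = 1/4

1/4


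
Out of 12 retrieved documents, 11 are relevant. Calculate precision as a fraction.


Precision = relevant_retrieved / total_retrieved
= 11 / 12
= 11 / (11 + 1)
= 11/12

11/12


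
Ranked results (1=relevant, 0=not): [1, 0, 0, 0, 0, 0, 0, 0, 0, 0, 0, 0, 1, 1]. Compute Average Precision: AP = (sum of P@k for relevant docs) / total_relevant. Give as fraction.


Computing P@k for each relevant position:
Position 1: relevant, P@1 = 1/1 = 1
Position 2: not relevant
Position 3: not relevant
Position 4: not relevant
Position 5: not relevant
Position 6: not relevant
Position 7: not relevant
Position 8: not relevant
Position 9: not relevant
Position 10: not relevant
Position 11: not relevant
Position 12: not relevant
Position 13: relevant, P@13 = 2/13 = 2/13
Position 14: relevant, P@14 = 3/14 = 3/14
Sum of P@k = 1 + 2/13 + 3/14 = 249/182
AP = 249/182 / 3 = 83/182

83/182


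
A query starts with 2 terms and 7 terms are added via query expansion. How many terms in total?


Original terms: 2
Expansion terms: 7
Total = 2 + 7 = 9

9


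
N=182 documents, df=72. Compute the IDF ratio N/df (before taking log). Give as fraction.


IDF ratio = N / df
= 182 / 72
= 91/36

91/36


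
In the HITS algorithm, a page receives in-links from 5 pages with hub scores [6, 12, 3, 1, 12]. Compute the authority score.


Authority = sum of hub scores of in-linkers
In-link 1: hub score = 6
In-link 2: hub score = 12
In-link 3: hub score = 3
In-link 4: hub score = 1
In-link 5: hub score = 12
Authority = 6 + 12 + 3 + 1 + 12 = 34

34


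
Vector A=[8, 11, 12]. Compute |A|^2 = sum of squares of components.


|A|^2 = sum of squared components
A[0]^2 = 8^2 = 64
A[1]^2 = 11^2 = 121
A[2]^2 = 12^2 = 144
Sum = 64 + 121 + 144 = 329

329


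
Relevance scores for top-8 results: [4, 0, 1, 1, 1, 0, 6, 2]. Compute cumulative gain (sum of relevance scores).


Cumulative Gain = sum of relevance scores
Position 1: rel=4, running sum=4
Position 2: rel=0, running sum=4
Position 3: rel=1, running sum=5
Position 4: rel=1, running sum=6
Position 5: rel=1, running sum=7
Position 6: rel=0, running sum=7
Position 7: rel=6, running sum=13
Position 8: rel=2, running sum=15
CG = 15

15


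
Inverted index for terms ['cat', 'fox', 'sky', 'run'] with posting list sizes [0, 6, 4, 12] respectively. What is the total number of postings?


Summing posting list sizes:
'cat': 0 postings
'fox': 6 postings
'sky': 4 postings
'run': 12 postings
Total = 0 + 6 + 4 + 12 = 22

22


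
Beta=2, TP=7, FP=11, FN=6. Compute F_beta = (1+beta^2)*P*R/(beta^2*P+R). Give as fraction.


P = TP/(TP+FP) = 7/18 = 7/18
R = TP/(TP+FN) = 7/13 = 7/13
beta^2 = 2^2 = 4
(1 + beta^2) = 5
Numerator = (1+beta^2)*P*R = 245/234
Denominator = beta^2*P + R = 14/9 + 7/13 = 245/117
F_beta = 1/2

1/2


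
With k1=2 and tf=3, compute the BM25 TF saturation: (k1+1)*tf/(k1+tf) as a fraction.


BM25 TF component = (k1+1)*tf / (k1+tf)
k1 = 2, tf = 3
Numerator = (2+1)*3 = 9
Denominator = 2 + 3 = 5
= 9/5 = 9/5

9/5


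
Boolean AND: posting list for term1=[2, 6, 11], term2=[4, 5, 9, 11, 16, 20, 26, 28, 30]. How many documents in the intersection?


Boolean AND: find intersection of posting lists
term1 docs: [2, 6, 11]
term2 docs: [4, 5, 9, 11, 16, 20, 26, 28, 30]
Intersection: [11]
|intersection| = 1

1


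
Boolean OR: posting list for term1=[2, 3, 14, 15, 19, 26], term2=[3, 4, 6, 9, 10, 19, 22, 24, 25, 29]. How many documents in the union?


Boolean OR: find union of posting lists
term1 docs: [2, 3, 14, 15, 19, 26]
term2 docs: [3, 4, 6, 9, 10, 19, 22, 24, 25, 29]
Union: [2, 3, 4, 6, 9, 10, 14, 15, 19, 22, 24, 25, 26, 29]
|union| = 14

14


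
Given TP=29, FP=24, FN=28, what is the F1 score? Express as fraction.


F1 = 2 * P * R / (P + R)
P = TP/(TP+FP) = 29/53 = 29/53
R = TP/(TP+FN) = 29/57 = 29/57
2 * P * R = 2 * 29/53 * 29/57 = 1682/3021
P + R = 29/53 + 29/57 = 3190/3021
F1 = 1682/3021 / 3190/3021 = 29/55

29/55


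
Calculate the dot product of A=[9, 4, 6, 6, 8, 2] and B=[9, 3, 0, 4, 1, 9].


Dot product = sum of element-wise products
A[0]*B[0] = 9*9 = 81
A[1]*B[1] = 4*3 = 12
A[2]*B[2] = 6*0 = 0
A[3]*B[3] = 6*4 = 24
A[4]*B[4] = 8*1 = 8
A[5]*B[5] = 2*9 = 18
Sum = 81 + 12 + 0 + 24 + 8 + 18 = 143

143


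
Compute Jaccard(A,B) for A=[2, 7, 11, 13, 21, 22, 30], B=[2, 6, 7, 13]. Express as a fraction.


A intersect B = [2, 7, 13]
|A intersect B| = 3
A union B = [2, 6, 7, 11, 13, 21, 22, 30]
|A union B| = 8
Jaccard = 3/8 = 3/8

3/8


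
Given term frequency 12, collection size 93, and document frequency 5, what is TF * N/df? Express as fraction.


TF * (N/df)
= 12 * (93/5)
= 12 * 93/5
= 1116/5

1116/5


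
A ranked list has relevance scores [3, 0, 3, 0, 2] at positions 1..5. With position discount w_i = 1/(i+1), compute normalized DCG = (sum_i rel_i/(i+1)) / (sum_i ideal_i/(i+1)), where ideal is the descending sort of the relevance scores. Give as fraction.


Position discount weights w_i = 1/(i+1) for i=1..5:
Weights = [1/2, 1/3, 1/4, 1/5, 1/6]
Actual relevance: [3, 0, 3, 0, 2]
DCG = 3/2 + 0/3 + 3/4 + 0/5 + 2/6 = 31/12
Ideal relevance (sorted desc): [3, 3, 2, 0, 0]
Ideal DCG = 3/2 + 3/3 + 2/4 + 0/5 + 0/6 = 3
nDCG = DCG / ideal_DCG = 31/12 / 3 = 31/36

31/36


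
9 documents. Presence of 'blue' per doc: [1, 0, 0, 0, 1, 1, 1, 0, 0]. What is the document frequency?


Checking each document for 'blue':
Doc 1: present
Doc 2: absent
Doc 3: absent
Doc 4: absent
Doc 5: present
Doc 6: present
Doc 7: present
Doc 8: absent
Doc 9: absent
df = sum of presences = 1 + 0 + 0 + 0 + 1 + 1 + 1 + 0 + 0 = 4

4


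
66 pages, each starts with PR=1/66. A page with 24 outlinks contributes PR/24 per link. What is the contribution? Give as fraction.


Initial PR = 1/66 = 1/66
Outlinks = 24
Contribution per link = PR / outlinks
= 1/66 / 24
= 1/1584

1/1584


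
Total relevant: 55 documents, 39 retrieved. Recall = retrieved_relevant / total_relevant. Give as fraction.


Recall = retrieved_relevant / total_relevant
= 39 / 55
= 39 / (39 + 16)
= 39/55

39/55


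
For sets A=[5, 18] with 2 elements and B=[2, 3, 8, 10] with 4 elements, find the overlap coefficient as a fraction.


A intersect B = []
|A intersect B| = 0
min(|A|, |B|) = min(2, 4) = 2
Overlap = 0 / 2 = 0

0


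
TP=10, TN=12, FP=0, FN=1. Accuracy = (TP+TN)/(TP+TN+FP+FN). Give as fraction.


Accuracy = (TP + TN) / (TP + TN + FP + FN)
TP + TN = 10 + 12 = 22
Total = 10 + 12 + 0 + 1 = 23
Accuracy = 22 / 23 = 22/23

22/23


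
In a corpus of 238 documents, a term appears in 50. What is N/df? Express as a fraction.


IDF ratio = N / df
= 238 / 50
= 119/25

119/25


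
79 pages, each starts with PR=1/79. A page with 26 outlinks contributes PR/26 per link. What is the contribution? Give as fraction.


Initial PR = 1/79 = 1/79
Outlinks = 26
Contribution per link = PR / outlinks
= 1/79 / 26
= 1/2054

1/2054


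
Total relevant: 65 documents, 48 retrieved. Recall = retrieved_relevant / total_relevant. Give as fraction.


Recall = retrieved_relevant / total_relevant
= 48 / 65
= 48 / (48 + 17)
= 48/65

48/65


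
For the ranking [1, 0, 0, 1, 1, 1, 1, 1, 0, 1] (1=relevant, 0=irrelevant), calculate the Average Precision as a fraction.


Computing P@k for each relevant position:
Position 1: relevant, P@1 = 1/1 = 1
Position 2: not relevant
Position 3: not relevant
Position 4: relevant, P@4 = 2/4 = 1/2
Position 5: relevant, P@5 = 3/5 = 3/5
Position 6: relevant, P@6 = 4/6 = 2/3
Position 7: relevant, P@7 = 5/7 = 5/7
Position 8: relevant, P@8 = 6/8 = 3/4
Position 9: not relevant
Position 10: relevant, P@10 = 7/10 = 7/10
Sum of P@k = 1 + 1/2 + 3/5 + 2/3 + 5/7 + 3/4 + 7/10 = 2071/420
AP = 2071/420 / 7 = 2071/2940

2071/2940


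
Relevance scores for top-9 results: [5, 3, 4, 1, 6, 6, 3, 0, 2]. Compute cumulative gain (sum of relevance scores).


Cumulative Gain = sum of relevance scores
Position 1: rel=5, running sum=5
Position 2: rel=3, running sum=8
Position 3: rel=4, running sum=12
Position 4: rel=1, running sum=13
Position 5: rel=6, running sum=19
Position 6: rel=6, running sum=25
Position 7: rel=3, running sum=28
Position 8: rel=0, running sum=28
Position 9: rel=2, running sum=30
CG = 30

30


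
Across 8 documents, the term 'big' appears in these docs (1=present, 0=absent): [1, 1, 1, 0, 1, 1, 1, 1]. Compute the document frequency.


Checking each document for 'big':
Doc 1: present
Doc 2: present
Doc 3: present
Doc 4: absent
Doc 5: present
Doc 6: present
Doc 7: present
Doc 8: present
df = sum of presences = 1 + 1 + 1 + 0 + 1 + 1 + 1 + 1 = 7

7


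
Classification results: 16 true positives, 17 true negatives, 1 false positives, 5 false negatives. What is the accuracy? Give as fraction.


Accuracy = (TP + TN) / (TP + TN + FP + FN)
TP + TN = 16 + 17 = 33
Total = 16 + 17 + 1 + 5 = 39
Accuracy = 33 / 39 = 11/13

11/13


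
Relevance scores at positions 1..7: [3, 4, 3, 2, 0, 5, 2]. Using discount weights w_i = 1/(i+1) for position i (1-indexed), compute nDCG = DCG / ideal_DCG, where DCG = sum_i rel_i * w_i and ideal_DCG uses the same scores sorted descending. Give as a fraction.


Position discount weights w_i = 1/(i+1) for i=1..7:
Weights = [1/2, 1/3, 1/4, 1/5, 1/6, 1/7, 1/8]
Actual relevance: [3, 4, 3, 2, 0, 5, 2]
DCG = 3/2 + 4/3 + 3/4 + 2/5 + 0/6 + 5/7 + 2/8 = 1039/210
Ideal relevance (sorted desc): [5, 4, 3, 3, 2, 2, 0]
Ideal DCG = 5/2 + 4/3 + 3/4 + 3/5 + 2/6 + 2/7 + 0/8 = 2437/420
nDCG = DCG / ideal_DCG = 1039/210 / 2437/420 = 2078/2437

2078/2437


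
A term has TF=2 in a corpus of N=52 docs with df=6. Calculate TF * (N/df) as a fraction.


TF * (N/df)
= 2 * (52/6)
= 2 * 26/3
= 52/3

52/3


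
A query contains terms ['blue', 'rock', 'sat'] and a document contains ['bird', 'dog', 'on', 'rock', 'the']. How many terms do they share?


Query terms: ['blue', 'rock', 'sat']
Document terms: ['bird', 'dog', 'on', 'rock', 'the']
Common terms: ['rock']
Overlap count = 1

1


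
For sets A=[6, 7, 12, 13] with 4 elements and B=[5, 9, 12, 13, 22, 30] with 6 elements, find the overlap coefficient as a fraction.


A intersect B = [12, 13]
|A intersect B| = 2
min(|A|, |B|) = min(4, 6) = 4
Overlap = 2 / 4 = 1/2

1/2
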